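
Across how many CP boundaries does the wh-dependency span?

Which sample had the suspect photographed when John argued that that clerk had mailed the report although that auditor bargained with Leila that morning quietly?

0

"which sample" originates inside the matrix clause — no clause boundary is crossed.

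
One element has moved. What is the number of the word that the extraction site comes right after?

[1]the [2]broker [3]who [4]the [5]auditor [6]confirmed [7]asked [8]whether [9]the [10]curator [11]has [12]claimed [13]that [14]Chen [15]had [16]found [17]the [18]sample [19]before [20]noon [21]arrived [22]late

6

The displaced element is "the broker" (word 2).
It is linked across 1 clause boundary (Ø).
It functions as the subject of "asked", so the gap sits immediately after word 6 ("confirmed").
Base order: The auditor confirmed that the broker asked whether the curator has claimed that Chen had found the sample before noon.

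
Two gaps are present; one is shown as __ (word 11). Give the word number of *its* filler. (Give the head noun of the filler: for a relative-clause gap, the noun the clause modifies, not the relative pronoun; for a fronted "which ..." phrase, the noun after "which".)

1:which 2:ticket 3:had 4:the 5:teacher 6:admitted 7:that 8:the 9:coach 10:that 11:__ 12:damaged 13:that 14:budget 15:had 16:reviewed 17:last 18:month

9

The marked gap is inside the relative clause, the subject of "damaged".
Its filler is the head noun "coach" (via "that"), at word 9.
(The other dependency links word 2 to a gap after word 16.)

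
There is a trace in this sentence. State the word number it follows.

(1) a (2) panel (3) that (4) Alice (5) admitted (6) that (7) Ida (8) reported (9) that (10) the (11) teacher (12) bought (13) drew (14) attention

12

The displaced element is "a panel" (word 2).
It is linked across 2 clause boundaries (that → that).
It functions as the direct object of "bought", so the gap sits immediately after word 12 ("bought").
Base order: Alice admitted that Ida reported that the teacher bought a panel.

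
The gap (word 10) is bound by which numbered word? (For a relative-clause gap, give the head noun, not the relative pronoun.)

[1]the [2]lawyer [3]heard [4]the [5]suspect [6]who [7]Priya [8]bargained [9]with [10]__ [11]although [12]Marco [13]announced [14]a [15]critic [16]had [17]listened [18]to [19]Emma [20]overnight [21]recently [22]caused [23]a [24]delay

5

The gap at 10 is the prepositional object of "bargained", inside a relative clause.
The relative pronoun is "who" (word 6); it is bound by the head noun immediately before it.
Its filler is the head noun "suspect", at word 5.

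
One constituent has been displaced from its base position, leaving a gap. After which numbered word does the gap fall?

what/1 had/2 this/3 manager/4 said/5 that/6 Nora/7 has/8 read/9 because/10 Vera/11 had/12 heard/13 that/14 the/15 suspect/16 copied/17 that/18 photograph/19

9

The displaced element is "what" (word 1).
It is linked across 1 clause boundary (that).
It functions as the direct object of "read", so the gap sits immediately after word 9 ("read").
Base order: This manager had said that Nora has read what because Vera had heard that the suspect copied that photograph.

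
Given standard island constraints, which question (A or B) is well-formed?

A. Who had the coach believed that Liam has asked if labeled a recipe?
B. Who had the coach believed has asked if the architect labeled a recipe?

B

In A, the wh-phrase is extracted from inside a wh-island (introduced by "if"), which blocks movement.
In B, the extraction path crosses only that-complement boundaries, which are transparent.
So B is grammatical.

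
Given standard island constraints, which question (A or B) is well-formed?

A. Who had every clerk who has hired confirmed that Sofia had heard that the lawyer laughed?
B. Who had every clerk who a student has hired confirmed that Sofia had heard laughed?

B

In A, the wh-phrase is extracted from inside a complex-NP island (relative clause) (introduced by "who"), which blocks movement.
In B, the extraction path crosses only that-complement boundaries, which are transparent.
So B is grammatical.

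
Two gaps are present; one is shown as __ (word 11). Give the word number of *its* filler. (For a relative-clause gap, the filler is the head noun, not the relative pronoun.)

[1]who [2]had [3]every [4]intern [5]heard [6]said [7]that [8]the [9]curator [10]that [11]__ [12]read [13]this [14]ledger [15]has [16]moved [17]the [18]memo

The marked gap is inside the relative clause, the subject of "read".
Its filler is the head noun "curator" (via "that"), at word 9.
(The other dependency links word 1 to a gap after word 5.)

9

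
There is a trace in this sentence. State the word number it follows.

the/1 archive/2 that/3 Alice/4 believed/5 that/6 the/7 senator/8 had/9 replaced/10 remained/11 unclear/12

10

The displaced element is "the archive" (word 2).
It is linked across 1 clause boundary (that).
It functions as the direct object of "replaced", so the gap sits immediately after word 10 ("replaced").
Base order: Alice believed that the senator had replaced the archive.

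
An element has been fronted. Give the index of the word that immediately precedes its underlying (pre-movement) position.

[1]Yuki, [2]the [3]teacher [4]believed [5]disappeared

The displaced element is "Yuki" (word 1).
It is linked across 1 clause boundary (Ø).
It functions as the subject of "disappeared", so the gap sits immediately after word 4 ("believed").
Base order: The teacher believed that Yuki disappeared.

4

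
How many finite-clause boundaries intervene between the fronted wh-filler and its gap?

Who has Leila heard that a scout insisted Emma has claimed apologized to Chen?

"who" is extracted from the subject of "apologized".
Boundaries crossed, outermost first: [that], [Ø], [Ø] — 3 in total.

3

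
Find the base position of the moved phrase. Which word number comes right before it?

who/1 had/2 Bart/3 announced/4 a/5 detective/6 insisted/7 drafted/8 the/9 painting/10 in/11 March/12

7

The displaced element is "who" (word 1).
It is linked across 2 clause boundaries (Ø → Ø).
It functions as the subject of "drafted", so the gap sits immediately after word 7 ("insisted").
Base order: Bart had announced a detective insisted who drafted the painting in March.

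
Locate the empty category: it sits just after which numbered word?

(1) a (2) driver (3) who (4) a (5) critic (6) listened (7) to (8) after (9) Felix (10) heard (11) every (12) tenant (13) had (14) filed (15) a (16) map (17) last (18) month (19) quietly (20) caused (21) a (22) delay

7

The displaced element is "a driver" (word 2).
It functions as the object of the preposition "to" of "listened", so the gap sits immediately after word 7 ("to").
Base order: A critic listened to a driver after Felix heard every tenant had filed a map last month quietly.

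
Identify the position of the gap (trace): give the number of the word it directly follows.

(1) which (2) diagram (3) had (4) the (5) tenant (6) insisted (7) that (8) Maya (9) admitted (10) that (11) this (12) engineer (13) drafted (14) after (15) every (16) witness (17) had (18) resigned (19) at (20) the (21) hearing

13

The displaced element is "which diagram" (word 2).
It is linked across 2 clause boundaries (that → that).
It functions as the direct object of "drafted", so the gap sits immediately after word 13 ("drafted").
Base order: The tenant had insisted that Maya admitted that this engineer drafted which diagram after every witness had resigned at the hearing.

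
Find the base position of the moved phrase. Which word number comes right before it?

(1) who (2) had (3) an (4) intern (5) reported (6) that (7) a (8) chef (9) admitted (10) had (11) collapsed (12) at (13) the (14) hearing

The displaced element is "who" (word 1).
It is linked across 2 clause boundaries (that → Ø).
It functions as the subject of "collapsed", so the gap sits immediately after word 9 ("admitted").
Base order: An intern had reported that a chef admitted who had collapsed at the hearing.

9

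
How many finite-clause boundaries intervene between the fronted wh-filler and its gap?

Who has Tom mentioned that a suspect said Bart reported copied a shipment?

3

"who" is extracted from the subject of "copied".
Boundaries crossed, outermost first: [that], [Ø], [Ø] — 3 in total.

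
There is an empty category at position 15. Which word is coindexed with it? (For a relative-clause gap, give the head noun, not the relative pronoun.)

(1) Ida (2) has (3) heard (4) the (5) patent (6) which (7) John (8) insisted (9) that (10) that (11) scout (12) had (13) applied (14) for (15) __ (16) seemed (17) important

The gap at 15 is the prepositional object of "applied", inside a relative clause.
The relative pronoun is "which" (word 6); it is bound by the head noun immediately before it.
Its filler is the head noun "patent", at word 5.

5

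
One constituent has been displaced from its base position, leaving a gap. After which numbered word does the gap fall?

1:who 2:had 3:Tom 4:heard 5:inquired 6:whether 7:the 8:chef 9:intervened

The displaced element is "who" (word 1).
It is linked across 1 clause boundary (Ø).
It functions as the subject of "inquired", so the gap sits immediately after word 4 ("heard").
Base order: Tom had heard that who inquired whether the chef intervened.

4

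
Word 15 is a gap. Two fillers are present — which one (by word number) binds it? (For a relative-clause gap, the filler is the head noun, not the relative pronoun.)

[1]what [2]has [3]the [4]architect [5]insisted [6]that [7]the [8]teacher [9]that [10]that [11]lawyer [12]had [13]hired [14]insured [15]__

1

The marked gap is the direct object of "insured".
Its filler is the fronted wh-phrase "what", at word 1.
(The other dependency links word 8 to a gap after word 13.)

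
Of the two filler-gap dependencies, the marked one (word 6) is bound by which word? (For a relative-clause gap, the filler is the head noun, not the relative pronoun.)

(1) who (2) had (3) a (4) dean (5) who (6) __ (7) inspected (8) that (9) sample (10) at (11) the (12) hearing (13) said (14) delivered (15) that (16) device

The marked gap is inside the relative clause, the subject of "inspected".
Its filler is the head noun "dean" (via "who"), at word 4.
(The other dependency links word 1 to a gap after word 13.)

4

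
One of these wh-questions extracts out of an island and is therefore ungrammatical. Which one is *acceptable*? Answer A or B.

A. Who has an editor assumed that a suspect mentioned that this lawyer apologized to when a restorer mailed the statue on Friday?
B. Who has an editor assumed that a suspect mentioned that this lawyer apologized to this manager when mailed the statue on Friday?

A

In B, the wh-phrase is extracted from inside an adjunct island (introduced by "when"), which blocks movement.
In A, the extraction path crosses only that-complement boundaries, which are transparent.
So A is grammatical.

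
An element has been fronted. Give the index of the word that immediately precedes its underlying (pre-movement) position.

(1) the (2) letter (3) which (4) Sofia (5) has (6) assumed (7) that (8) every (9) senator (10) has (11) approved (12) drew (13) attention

The displaced element is "the letter" (word 2).
It is linked across 1 clause boundary (that).
It functions as the direct object of "approved", so the gap sits immediately after word 11 ("approved").
Base order: Sofia has assumed that every senator has approved the letter.

11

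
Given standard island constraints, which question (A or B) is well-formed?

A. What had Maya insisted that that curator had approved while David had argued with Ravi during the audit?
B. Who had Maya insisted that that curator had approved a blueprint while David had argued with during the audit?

A

In B, the wh-phrase is extracted from inside an adjunct island (introduced by "while"), which blocks movement.
In A, the extraction path crosses only that-complement boundaries, which are transparent.
So A is grammatical.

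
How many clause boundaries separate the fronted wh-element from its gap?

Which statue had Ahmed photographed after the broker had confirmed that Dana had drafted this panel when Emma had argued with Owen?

0

"which statue" originates inside the matrix clause — no clause boundary is crossed.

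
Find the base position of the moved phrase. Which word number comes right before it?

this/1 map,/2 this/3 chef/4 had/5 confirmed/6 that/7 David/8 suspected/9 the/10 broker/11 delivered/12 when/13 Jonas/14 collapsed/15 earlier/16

The displaced element is "this map" (word 2).
It is linked across 2 clause boundaries (that → Ø).
It functions as the direct object of "delivered", so the gap sits immediately after word 12 ("delivered").
Base order: This chef had confirmed that David suspected the broker delivered this map when Jonas collapsed earlier.

12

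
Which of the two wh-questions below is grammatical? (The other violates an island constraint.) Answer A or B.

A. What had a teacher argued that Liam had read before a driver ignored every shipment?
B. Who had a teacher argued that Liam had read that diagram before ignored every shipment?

A

In B, the wh-phrase is extracted from inside an adjunct island (introduced by "before"), which blocks movement.
In A, the extraction path crosses only that-complement boundaries, which are transparent.
So A is grammatical.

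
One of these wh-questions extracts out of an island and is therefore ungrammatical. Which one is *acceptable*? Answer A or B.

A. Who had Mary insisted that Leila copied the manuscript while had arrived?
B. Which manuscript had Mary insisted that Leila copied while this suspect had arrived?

B

In A, the wh-phrase is extracted from inside an adjunct island (introduced by "while"), which blocks movement.
In B, the extraction path crosses only that-complement boundaries, which are transparent.
So B is grammatical.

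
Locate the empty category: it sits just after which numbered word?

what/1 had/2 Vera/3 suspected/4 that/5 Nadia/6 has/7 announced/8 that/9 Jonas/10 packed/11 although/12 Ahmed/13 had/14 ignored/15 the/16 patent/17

11

The displaced element is "what" (word 1).
It is linked across 2 clause boundaries (that → that).
It functions as the direct object of "packed", so the gap sits immediately after word 11 ("packed").
Base order: Vera had suspected that Nadia has announced that Jonas packed what although Ahmed had ignored the patent.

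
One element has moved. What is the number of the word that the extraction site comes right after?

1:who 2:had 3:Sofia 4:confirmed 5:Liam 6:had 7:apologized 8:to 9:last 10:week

The displaced element is "who" (word 1).
It is linked across 1 clause boundary (Ø).
It functions as the object of the preposition "to" of "apologized", so the gap sits immediately after word 8 ("to").
Base order: Sofia had confirmed Liam had apologized to who last week.

8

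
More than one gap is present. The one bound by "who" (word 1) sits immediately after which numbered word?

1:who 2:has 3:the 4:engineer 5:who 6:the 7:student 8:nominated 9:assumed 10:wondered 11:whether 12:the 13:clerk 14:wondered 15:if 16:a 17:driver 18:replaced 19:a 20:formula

9

The displaced element is "who" (word 1).
It is linked across 1 clause boundary (Ø).
It functions as the subject of "wondered", so the gap sits immediately after word 9 ("assumed").
Base order: The engineer who the student nominated has assumed that who wondered whether the clerk wondered if a driver replaced a formula.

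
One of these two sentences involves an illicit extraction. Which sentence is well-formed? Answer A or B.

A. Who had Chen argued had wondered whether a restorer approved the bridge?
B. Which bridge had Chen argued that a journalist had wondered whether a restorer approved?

A

In B, the wh-phrase is extracted from inside a wh-island (introduced by "whether"), which blocks movement.
In A, the extraction path crosses only that-complement boundaries, which are transparent.
So A is grammatical.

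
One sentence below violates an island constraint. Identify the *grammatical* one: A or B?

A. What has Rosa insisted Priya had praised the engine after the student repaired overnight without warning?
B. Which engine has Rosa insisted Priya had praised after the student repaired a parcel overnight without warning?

B

In A, the wh-phrase is extracted from inside an adjunct island (introduced by "after"), which blocks movement.
In B, the extraction path crosses only that-complement boundaries, which are transparent.
So B is grammatical.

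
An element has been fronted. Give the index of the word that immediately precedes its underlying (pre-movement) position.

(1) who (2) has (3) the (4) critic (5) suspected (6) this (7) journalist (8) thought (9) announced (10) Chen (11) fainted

8

The displaced element is "who" (word 1).
It is linked across 2 clause boundaries (Ø → Ø).
It functions as the subject of "announced", so the gap sits immediately after word 8 ("thought").
Base order: The critic has suspected this journalist thought that who announced Chen fainted.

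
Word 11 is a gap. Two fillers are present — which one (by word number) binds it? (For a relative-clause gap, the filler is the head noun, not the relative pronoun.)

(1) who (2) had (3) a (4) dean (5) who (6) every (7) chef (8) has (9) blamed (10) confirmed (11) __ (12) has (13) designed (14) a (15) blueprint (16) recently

1

The marked gap is the subject of "designed".
Its filler is the fronted wh-phrase "who", at word 1.
(The other dependency links word 4 to a gap after word 9.)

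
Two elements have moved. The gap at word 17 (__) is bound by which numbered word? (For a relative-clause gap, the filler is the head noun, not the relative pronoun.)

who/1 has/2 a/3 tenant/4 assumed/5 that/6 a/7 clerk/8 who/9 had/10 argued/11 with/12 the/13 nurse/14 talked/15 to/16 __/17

The marked gap is the object of the preposition "to" of "talked".
Its filler is the fronted wh-phrase "who", at word 1.
(The other dependency links word 8 to a gap after word 9.)

1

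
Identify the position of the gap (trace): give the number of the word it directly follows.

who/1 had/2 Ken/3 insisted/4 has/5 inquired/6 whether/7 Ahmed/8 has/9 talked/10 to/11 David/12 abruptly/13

4

The displaced element is "who" (word 1).
It is linked across 1 clause boundary (Ø).
It functions as the subject of "inquired", so the gap sits immediately after word 4 ("insisted").
Base order: Ken had insisted who has inquired whether Ahmed has talked to David abruptly.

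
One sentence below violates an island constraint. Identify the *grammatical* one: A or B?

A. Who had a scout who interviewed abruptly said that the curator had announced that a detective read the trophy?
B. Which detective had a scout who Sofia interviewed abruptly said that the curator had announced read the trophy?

In A, the wh-phrase is extracted from inside a complex-NP island (relative clause) (introduced by "who"), which blocks movement.
In B, the extraction path crosses only that-complement boundaries, which are transparent.
So B is grammatical.

B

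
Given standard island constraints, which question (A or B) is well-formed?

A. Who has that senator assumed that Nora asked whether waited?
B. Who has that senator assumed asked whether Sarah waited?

In A, the wh-phrase is extracted from inside a wh-island (introduced by "whether"), which blocks movement.
In B, the extraction path crosses only that-complement boundaries, which are transparent.
So B is grammatical.

B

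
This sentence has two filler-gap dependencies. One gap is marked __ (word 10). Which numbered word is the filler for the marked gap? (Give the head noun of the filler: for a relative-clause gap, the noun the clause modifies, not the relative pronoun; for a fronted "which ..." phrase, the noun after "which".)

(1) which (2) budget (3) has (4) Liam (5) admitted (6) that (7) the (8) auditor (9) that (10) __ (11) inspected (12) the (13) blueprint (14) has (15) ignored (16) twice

The marked gap is inside the relative clause, the subject of "inspected".
Its filler is the head noun "auditor" (via "that"), at word 8.
(The other dependency links word 2 to a gap after word 15.)

8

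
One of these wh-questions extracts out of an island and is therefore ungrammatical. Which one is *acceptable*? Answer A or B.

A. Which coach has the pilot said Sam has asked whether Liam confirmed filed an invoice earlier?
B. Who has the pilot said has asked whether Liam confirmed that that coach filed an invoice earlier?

B

In A, the wh-phrase is extracted from inside a wh-island (introduced by "whether"), which blocks movement.
In B, the extraction path crosses only that-complement boundaries, which are transparent.
So B is grammatical.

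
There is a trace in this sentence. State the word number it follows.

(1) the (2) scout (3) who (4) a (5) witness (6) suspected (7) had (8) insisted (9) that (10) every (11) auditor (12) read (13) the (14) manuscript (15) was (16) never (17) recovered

The displaced element is "the scout" (word 2).
It is linked across 1 clause boundary (Ø).
It functions as the subject of "insisted", so the gap sits immediately after word 6 ("suspected").
Base order: A witness suspected that the scout had insisted that every auditor read the manuscript.

6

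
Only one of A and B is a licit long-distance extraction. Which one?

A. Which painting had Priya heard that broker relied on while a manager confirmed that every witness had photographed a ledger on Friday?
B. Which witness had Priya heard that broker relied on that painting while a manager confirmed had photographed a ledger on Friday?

A

In B, the wh-phrase is extracted from inside an adjunct island (introduced by "while"), which blocks movement.
In A, the extraction path crosses only that-complement boundaries, which are transparent.
So A is grammatical.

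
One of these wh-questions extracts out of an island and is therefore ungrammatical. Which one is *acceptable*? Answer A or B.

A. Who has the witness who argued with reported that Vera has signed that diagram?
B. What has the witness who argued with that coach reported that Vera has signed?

B

In A, the wh-phrase is extracted from inside a complex-NP island (relative clause) (introduced by "who"), which blocks movement.
In B, the extraction path crosses only that-complement boundaries, which are transparent.
So B is grammatical.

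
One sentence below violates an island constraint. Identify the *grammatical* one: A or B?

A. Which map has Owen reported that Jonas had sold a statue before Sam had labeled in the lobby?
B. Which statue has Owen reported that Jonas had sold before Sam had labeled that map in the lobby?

In A, the wh-phrase is extracted from inside an adjunct island (introduced by "before"), which blocks movement.
In B, the extraction path crosses only that-complement boundaries, which are transparent.
So B is grammatical.

B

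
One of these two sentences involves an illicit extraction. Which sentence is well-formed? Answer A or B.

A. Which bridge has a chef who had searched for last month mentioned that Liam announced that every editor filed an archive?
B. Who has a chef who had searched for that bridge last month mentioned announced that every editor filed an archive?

In A, the wh-phrase is extracted from inside a complex-NP island (relative clause) (introduced by "who"), which blocks movement.
In B, the extraction path crosses only that-complement boundaries, which are transparent.
So B is grammatical.

B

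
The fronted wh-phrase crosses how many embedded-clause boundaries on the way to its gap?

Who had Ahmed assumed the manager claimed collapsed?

"who" is extracted from the subject of "collapsed".
Boundaries crossed, outermost first: [Ø], [Ø] — 2 in total.

2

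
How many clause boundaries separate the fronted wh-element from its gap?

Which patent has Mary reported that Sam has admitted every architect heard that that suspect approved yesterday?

3

"which patent" is extracted from the object of "approved".
Boundaries crossed, outermost first: [that], [Ø], [that] — 3 in total.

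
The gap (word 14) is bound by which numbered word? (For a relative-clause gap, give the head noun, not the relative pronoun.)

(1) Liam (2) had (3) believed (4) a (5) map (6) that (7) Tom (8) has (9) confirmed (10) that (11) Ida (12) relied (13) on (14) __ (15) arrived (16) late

The gap at 14 is the prepositional object of "relied", inside a relative clause.
The relative pronoun is "that" (word 6); it is bound by the head noun immediately before it.
Its filler is the head noun "map", at word 5.

5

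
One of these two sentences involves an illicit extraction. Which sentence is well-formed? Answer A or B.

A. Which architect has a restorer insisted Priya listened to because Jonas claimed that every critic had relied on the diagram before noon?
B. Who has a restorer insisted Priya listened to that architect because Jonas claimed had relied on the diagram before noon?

A

In B, the wh-phrase is extracted from inside an adjunct island (introduced by "because"), which blocks movement.
In A, the extraction path crosses only that-complement boundaries, which are transparent.
So A is grammatical.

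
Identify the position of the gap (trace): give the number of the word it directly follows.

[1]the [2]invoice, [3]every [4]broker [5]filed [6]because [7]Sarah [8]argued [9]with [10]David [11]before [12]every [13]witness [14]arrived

The displaced element is "the invoice" (word 2).
It functions as the direct object of "filed", so the gap sits immediately after word 5 ("filed").
Base order: Every broker filed the invoice because Sarah argued with David before every witness arrived.

5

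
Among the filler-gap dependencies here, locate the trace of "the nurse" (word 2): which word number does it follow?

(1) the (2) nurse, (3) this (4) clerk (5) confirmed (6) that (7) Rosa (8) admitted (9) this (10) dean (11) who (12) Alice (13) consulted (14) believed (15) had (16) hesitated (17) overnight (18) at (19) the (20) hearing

The displaced element is "the nurse" (word 2).
It is linked across 3 clause boundaries (that → Ø → Ø).
It functions as the subject of "hesitated", so the gap sits immediately after word 14 ("believed").
Base order: This clerk confirmed that Rosa admitted this dean who Alice consulted believed the nurse had hesitated overnight at the hearing.

14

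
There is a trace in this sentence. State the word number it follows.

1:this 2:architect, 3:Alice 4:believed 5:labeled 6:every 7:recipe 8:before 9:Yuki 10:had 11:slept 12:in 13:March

The displaced element is "this architect" (word 2).
It is linked across 1 clause boundary (Ø).
It functions as the subject of "labeled", so the gap sits immediately after word 4 ("believed").
Base order: Alice believed that this architect labeled every recipe before Yuki had slept in March.

4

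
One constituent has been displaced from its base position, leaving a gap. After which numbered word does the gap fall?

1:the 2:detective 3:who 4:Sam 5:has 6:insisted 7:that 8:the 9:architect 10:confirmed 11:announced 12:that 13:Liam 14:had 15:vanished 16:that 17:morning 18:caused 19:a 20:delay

The displaced element is "the detective" (word 2).
It is linked across 2 clause boundaries (that → Ø).
It functions as the subject of "announced", so the gap sits immediately after word 10 ("confirmed").
Base order: Sam has insisted that the architect confirmed that the detective announced that Liam had vanished that morning.

10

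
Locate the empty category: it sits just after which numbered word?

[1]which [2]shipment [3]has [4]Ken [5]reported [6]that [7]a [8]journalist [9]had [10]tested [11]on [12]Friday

The displaced element is "which shipment" (word 2).
It is linked across 1 clause boundary (that).
It functions as the direct object of "tested", so the gap sits immediately after word 10 ("tested").
Base order: Ken has reported that a journalist had tested which shipment on Friday.

10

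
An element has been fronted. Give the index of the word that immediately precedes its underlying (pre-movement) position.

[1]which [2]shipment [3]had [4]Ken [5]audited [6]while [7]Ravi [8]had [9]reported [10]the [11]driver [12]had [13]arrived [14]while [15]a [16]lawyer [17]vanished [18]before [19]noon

The displaced element is "which shipment" (word 2).
It functions as the direct object of "audited", so the gap sits immediately after word 5 ("audited").
Base order: Ken had audited which shipment while Ravi had reported the driver had arrived while a lawyer vanished before noon.

5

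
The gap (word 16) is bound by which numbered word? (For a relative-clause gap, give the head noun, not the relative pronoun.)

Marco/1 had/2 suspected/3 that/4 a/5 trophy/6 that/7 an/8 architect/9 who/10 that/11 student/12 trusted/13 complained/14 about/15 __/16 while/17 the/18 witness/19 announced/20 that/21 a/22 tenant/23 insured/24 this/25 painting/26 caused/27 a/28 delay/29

6

The gap at 16 is the prepositional object of "complained", inside a relative clause.
The relative pronoun is "that" (word 7); it is bound by the head noun immediately before it.
Its filler is the head noun "trophy", at word 6.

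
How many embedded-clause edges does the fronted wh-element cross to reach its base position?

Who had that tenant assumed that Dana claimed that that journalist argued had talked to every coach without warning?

"who" is extracted from the subject of "talked".
Boundaries crossed, outermost first: [that], [that], [Ø] — 3 in total.

3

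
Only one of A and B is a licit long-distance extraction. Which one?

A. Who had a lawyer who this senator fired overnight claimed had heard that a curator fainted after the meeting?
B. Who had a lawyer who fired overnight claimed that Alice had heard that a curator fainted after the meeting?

In B, the wh-phrase is extracted from inside a complex-NP island (relative clause) (introduced by "who"), which blocks movement.
In A, the extraction path crosses only that-complement boundaries, which are transparent.
So A is grammatical.

A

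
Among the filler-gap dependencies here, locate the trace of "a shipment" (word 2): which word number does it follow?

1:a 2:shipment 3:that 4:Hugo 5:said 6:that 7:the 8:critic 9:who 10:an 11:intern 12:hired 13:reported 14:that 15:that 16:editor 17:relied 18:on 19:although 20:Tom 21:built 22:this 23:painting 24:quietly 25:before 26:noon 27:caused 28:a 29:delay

The displaced element is "a shipment" (word 2).
It is linked across 2 clause boundaries (that → that).
It functions as the object of the preposition "on" of "relied", so the gap sits immediately after word 18 ("on").
Base order: Hugo said that the critic who an intern hired reported that that editor relied on a shipment although Tom built this painting quietly before noon.

18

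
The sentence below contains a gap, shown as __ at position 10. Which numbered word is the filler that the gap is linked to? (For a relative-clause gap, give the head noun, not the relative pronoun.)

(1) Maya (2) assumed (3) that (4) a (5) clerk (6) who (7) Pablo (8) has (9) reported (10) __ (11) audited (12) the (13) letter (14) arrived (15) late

The gap at 10 is the subject of "audited", inside a relative clause.
The relative pronoun is "who" (word 6); it is bound by the head noun immediately before it.
Its filler is the head noun "clerk", at word 5.

5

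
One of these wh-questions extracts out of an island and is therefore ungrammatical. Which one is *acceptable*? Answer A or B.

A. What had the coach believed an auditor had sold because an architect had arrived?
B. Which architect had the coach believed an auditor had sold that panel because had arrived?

A

In B, the wh-phrase is extracted from inside an adjunct island (introduced by "because"), which blocks movement.
In A, the extraction path crosses only that-complement boundaries, which are transparent.
So A is grammatical.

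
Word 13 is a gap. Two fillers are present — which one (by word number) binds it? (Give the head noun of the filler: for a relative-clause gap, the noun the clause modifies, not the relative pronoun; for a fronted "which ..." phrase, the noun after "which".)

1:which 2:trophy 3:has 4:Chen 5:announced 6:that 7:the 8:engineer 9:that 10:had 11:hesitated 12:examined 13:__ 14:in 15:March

The marked gap is the direct object of "examined".
Its filler is the fronted wh-phrase "which trophy", at word 2.
(The other dependency links word 8 to a gap after word 9.)

2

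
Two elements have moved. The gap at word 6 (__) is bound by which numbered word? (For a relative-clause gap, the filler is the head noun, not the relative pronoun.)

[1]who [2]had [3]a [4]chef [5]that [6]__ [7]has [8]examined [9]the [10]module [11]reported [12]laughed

4

The marked gap is inside the relative clause, the subject of "examined".
Its filler is the head noun "chef" (via "that"), at word 4.
(The other dependency links word 1 to a gap after word 11.)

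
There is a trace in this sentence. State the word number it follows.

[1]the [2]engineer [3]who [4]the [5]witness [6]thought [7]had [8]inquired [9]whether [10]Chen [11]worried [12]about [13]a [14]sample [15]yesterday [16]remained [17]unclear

6

The displaced element is "the engineer" (word 2).
It is linked across 1 clause boundary (Ø).
It functions as the subject of "inquired", so the gap sits immediately after word 6 ("thought").
Base order: The witness thought that the engineer had inquired whether Chen worried about a sample yesterday.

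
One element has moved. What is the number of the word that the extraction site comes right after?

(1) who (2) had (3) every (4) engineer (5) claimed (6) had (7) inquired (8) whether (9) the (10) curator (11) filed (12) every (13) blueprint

5

The displaced element is "who" (word 1).
It is linked across 1 clause boundary (Ø).
It functions as the subject of "inquired", so the gap sits immediately after word 5 ("claimed").
Base order: Every engineer had claimed that who had inquired whether the curator filed every blueprint.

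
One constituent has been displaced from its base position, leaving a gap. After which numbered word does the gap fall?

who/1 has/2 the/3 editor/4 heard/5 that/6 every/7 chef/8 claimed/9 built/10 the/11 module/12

The displaced element is "who" (word 1).
It is linked across 2 clause boundaries (that → Ø).
It functions as the subject of "built", so the gap sits immediately after word 9 ("claimed").
Base order: The editor has heard that every chef claimed that who built the module.

9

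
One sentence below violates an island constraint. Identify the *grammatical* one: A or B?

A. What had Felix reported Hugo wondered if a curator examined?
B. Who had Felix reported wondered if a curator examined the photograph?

B

In A, the wh-phrase is extracted from inside a wh-island (introduced by "if"), which blocks movement.
In B, the extraction path crosses only that-complement boundaries, which are transparent.
So B is grammatical.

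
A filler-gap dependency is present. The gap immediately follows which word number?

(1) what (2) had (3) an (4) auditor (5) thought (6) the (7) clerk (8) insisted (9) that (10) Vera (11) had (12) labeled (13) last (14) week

The displaced element is "what" (word 1).
It is linked across 2 clause boundaries (Ø → that).
It functions as the direct object of "labeled", so the gap sits immediately after word 12 ("labeled").
Base order: An auditor had thought the clerk insisted that Vera had labeled what last week.

12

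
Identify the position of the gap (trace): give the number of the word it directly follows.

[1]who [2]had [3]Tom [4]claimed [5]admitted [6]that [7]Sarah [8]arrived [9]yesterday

The displaced element is "who" (word 1).
It is linked across 1 clause boundary (Ø).
It functions as the subject of "admitted", so the gap sits immediately after word 4 ("claimed").
Base order: Tom had claimed who admitted that Sarah arrived yesterday.

4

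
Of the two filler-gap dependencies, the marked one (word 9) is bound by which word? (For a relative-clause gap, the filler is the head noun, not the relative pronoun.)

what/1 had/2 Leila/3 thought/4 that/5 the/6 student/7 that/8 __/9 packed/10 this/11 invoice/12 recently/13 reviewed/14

7

The marked gap is inside the relative clause, the subject of "packed".
Its filler is the head noun "student" (via "that"), at word 7.
(The other dependency links word 1 to a gap after word 14.)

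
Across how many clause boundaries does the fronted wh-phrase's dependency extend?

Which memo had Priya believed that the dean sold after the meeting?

1

"which memo" is extracted from the object of "sold".
Boundaries crossed, outermost first: [that] — 1 in total.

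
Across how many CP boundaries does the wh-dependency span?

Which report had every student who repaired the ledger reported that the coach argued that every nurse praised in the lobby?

"which report" is extracted from the object of "praised".
Boundaries crossed, outermost first: [that], [that] — 2 in total.

2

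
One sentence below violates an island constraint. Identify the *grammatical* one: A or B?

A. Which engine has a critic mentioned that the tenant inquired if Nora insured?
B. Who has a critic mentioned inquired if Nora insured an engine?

B

In A, the wh-phrase is extracted from inside a wh-island (introduced by "if"), which blocks movement.
In B, the extraction path crosses only that-complement boundaries, which are transparent.
So B is grammatical.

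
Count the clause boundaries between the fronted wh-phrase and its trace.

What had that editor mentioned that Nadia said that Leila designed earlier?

2

"what" is extracted from the object of "designed".
Boundaries crossed, outermost first: [that], [that] — 2 in total.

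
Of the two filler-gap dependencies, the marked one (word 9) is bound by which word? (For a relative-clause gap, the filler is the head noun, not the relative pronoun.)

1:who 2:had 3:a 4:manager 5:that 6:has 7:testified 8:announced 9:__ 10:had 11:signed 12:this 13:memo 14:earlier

The marked gap is the subject of "signed".
Its filler is the fronted wh-phrase "who", at word 1.
(The other dependency links word 4 to a gap after word 5.)

1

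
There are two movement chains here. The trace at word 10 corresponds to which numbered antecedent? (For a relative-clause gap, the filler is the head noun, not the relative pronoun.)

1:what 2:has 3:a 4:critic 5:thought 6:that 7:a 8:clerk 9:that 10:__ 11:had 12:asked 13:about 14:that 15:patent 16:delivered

8

The marked gap is inside the relative clause, the subject of "asked".
Its filler is the head noun "clerk" (via "that"), at word 8.
(The other dependency links word 1 to a gap after word 16.)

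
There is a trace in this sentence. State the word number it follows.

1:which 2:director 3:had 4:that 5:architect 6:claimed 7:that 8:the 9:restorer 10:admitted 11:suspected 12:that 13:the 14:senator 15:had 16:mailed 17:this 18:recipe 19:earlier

10

The displaced element is "which director" (word 2).
It is linked across 2 clause boundaries (that → Ø).
It functions as the subject of "suspected", so the gap sits immediately after word 10 ("admitted").
Base order: That architect had claimed that the restorer admitted that which director suspected that the senator had mailed this recipe earlier.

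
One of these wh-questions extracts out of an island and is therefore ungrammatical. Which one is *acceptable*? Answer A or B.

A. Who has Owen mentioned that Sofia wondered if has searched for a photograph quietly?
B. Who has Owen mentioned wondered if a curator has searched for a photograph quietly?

In A, the wh-phrase is extracted from inside a wh-island (introduced by "if"), which blocks movement.
In B, the extraction path crosses only that-complement boundaries, which are transparent.
So B is grammatical.

B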